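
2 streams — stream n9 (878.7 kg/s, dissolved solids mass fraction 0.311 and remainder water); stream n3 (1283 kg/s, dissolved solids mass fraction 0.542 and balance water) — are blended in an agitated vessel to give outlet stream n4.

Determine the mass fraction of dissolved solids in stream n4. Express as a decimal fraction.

0.448

Total flow out = 878.7 + 1283 = 2161.7 kg/s.
dissolved solids in = 878.7×0.311 + 1283×0.542 = 968.66 kg/s.
dissolved solids mass fraction in n4 = 968.66/2161.7 = 0.448.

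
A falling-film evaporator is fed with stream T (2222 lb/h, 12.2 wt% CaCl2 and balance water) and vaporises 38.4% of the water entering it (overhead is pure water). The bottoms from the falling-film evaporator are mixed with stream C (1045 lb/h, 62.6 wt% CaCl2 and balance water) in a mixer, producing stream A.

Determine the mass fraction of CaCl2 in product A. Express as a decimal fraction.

Vapour removed = 0.384×0.878×2222 = 749.15 lb/h; concentrate = 1472.8 lb/h.
CaCl2 reaching the mixer = 271.08 (from concentrate) + 1045×0.626 = 925.25 lb/h.
Product flow = 1472.8 + 1045 = 2517.8 lb/h; CaCl2 fraction = 0.367.

0.367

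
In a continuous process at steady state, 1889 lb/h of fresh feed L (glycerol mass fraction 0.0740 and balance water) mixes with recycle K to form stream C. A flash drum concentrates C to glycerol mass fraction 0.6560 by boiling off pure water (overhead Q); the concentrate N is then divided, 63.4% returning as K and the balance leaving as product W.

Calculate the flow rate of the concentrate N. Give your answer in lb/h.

582.2 lb/h

Overall glycerol balance (none leaves overhead): glycerol in fresh feed = glycerol in product, i.e. 1889×0.074 = (1−0.634)·N·0.656.
N = 139.79/(0.656×0.366) = 582.21 lb/h.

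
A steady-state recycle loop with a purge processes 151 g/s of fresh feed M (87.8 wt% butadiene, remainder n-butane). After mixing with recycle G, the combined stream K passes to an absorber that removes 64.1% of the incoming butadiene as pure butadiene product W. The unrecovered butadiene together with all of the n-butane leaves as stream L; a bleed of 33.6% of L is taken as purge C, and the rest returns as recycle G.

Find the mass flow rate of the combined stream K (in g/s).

n-butane enters only via M and leaves only via the purge: 151×0.122 = 0.336×(n-butane in L), and the absorber passes all n-butane, so n-butane in K = n-butane in L = 54.827 g/s.
butadiene in K: m_A = 151×0.878 + (1−0.336)·(1−0.641)·m_A, so m_A = 132.58/0.7616 = 174.07 g/s.
K = 174.07 + 54.827 = 228.9 g/s.

228.9 g/s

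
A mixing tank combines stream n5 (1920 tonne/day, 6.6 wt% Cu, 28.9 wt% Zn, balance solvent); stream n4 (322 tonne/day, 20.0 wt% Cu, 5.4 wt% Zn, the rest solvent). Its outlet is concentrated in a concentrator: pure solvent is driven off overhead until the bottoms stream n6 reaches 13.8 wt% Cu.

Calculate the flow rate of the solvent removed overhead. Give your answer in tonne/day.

Cu entering = 1920×0.066 + 322×0.200 = 191.12 tonne/day.
All Cu reports to n6, so n6 = 191.12/0.138 = 1384.9 tonne/day.
Total feed = 2242 tonne/day; overhead = 2242 − 1384.9 = 857.07 tonne/day.

857.1 tonne/day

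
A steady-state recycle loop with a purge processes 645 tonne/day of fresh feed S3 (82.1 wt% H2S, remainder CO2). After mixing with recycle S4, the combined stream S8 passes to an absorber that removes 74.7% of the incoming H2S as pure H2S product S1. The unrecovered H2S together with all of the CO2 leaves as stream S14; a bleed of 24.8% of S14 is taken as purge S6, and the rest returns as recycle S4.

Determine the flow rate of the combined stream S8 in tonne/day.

CO2 enters only via S3 and leaves only via the purge: 645×0.179 = 0.248×(CO2 in S14), and the absorber passes all CO2, so CO2 in S8 = CO2 in S14 = 465.54 tonne/day.
H2S in S8: m_A = 645×0.821 + (1−0.248)·(1−0.747)·m_A, so m_A = 529.54/0.8097 = 653.97 tonne/day.
S8 = 653.97 + 465.54 = 1119.5 tonne/day.

1120 tonne/day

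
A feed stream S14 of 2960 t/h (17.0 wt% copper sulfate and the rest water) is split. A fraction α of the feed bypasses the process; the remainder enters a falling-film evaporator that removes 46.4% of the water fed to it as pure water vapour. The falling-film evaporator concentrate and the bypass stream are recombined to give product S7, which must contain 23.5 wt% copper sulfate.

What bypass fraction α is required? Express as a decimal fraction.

All 2960×0.170 = 503.2 t/h of copper sulfate reaches S7, so S7 = 503.2/0.235 = 2141.3 t/h and vapour = 818.72 t/h.
The evaporator receives (1−α)·2960 of feed at 0.830 water and removes 0.464 of that water:
0.464×0.830×(1−α)×2960 = 818.72
(1−α) = 818.72/1140 = 0.7182;  α = 0.2818.

0.282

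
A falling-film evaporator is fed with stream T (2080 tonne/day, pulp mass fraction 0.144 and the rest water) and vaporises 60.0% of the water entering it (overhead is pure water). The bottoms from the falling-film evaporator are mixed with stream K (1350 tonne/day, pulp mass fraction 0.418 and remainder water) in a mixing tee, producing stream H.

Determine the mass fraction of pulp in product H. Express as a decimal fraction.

0.366

Vapour removed = 0.600×0.856×2080 = 1068.3 tonne/day; concentrate = 1011.7 tonne/day.
pulp reaching the mixer = 299.52 (from concentrate) + 1350×0.418 = 863.82 tonne/day.
Product flow = 1011.7 + 1350 = 2361.7 tonne/day; pulp fraction = 0.366.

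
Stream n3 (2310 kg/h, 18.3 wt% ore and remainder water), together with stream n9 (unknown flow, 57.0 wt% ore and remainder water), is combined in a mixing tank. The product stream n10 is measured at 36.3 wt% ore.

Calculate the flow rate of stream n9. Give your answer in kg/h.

Let n9 be the unknown flow. Total out = 2310 + n9.
ore balance: 422.73 + 0.570·n9 = 0.363·(2310 + n9)
(0.570 − 0.363)·n9 = 0.363×2310 − 422.73 = 415.8
n9 = 415.8 / 0.207 = 2008.7 kg/h

2009 kg/h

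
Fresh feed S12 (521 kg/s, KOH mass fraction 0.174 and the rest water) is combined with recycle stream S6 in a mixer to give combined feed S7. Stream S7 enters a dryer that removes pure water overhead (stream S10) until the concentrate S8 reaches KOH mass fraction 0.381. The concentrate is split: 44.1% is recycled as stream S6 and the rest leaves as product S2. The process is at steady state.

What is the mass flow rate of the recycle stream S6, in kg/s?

187.7 kg/s

Overall KOH balance (none leaves overhead): KOH in fresh feed = KOH in product, i.e. 521×0.174 = (1−0.441)·S8·0.381.
S8 = 90.654/(0.381×0.559) = 425.65 kg/s.
Recycle S6 = 0.441×425.65 = 187.71 kg/s.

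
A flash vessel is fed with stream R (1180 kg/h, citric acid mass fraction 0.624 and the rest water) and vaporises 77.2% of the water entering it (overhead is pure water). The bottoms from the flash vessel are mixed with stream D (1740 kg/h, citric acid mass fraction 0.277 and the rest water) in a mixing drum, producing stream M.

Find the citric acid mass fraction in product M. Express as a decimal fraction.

0.473

Vapour removed = 0.772×0.376×1180 = 342.52 kg/h; concentrate = 837.48 kg/h.
citric acid reaching the mixer = 736.32 (from concentrate) + 1740×0.277 = 1218.3 kg/h.
Product flow = 837.48 + 1740 = 2577.5 kg/h; citric acid fraction = 0.473.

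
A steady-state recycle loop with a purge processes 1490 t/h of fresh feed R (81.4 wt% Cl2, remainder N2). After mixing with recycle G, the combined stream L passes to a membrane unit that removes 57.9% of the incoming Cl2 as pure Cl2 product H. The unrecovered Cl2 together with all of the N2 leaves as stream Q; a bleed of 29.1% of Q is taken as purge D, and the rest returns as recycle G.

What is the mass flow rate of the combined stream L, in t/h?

N2 enters only via R and leaves only via the purge: 1490×0.186 = 0.291×(N2 in Q), and the membrane unit passes all N2, so N2 in L = N2 in Q = 952.37 t/h.
Cl2 in L: m_A = 1490×0.814 + (1−0.291)·(1−0.579)·m_A, so m_A = 1212.9/0.7015 = 1728.9 t/h.
L = 1728.9 + 952.37 = 2681.3 t/h.

2681 t/h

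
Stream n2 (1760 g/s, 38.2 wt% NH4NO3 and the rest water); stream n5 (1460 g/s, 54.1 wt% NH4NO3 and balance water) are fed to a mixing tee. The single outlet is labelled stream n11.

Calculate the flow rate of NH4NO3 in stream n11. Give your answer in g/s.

1462 g/s

NH4NO3 out = NH4NO3 in = 1760×0.382 + 1460×0.541 = 1462.2 g/s.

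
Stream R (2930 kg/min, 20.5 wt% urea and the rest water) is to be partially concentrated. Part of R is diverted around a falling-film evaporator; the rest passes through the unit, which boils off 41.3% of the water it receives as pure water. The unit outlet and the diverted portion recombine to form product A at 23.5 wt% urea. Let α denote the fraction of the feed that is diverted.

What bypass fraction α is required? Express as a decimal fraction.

All 2930×0.205 = 600.65 kg/min of urea reaches A, so A = 600.65/0.235 = 2556 kg/min and vapour = 374.04 kg/min.
The evaporator receives (1−α)·2930 of feed at 0.795 water and removes 0.413 of that water:
0.413×0.795×(1−α)×2930 = 374.04
(1−α) = 374.04/962.02 = 0.3888;  α = 0.6112.

0.611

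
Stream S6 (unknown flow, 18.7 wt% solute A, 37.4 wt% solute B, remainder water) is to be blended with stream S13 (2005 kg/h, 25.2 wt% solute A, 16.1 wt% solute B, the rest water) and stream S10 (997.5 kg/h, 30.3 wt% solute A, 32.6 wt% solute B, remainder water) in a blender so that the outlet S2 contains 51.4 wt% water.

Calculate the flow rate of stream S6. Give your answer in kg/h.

Let S6 be the unknown flow. Total out = 3002.5 + S6.
water balance: 1547 + 0.439·S6 = 0.514·(3002.5 + S6)
(0.439 − 0.514)·S6 = 0.514×3002.5 − 1547 = -3.7225
S6 = -3.7225 / -0.075 = 49.633 kg/h

49.63 kg/h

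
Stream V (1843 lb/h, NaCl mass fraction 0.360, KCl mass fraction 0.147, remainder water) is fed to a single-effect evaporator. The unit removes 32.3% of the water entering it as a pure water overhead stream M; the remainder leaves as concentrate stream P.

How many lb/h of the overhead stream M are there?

water entering = 1843×0.493 = 908.6 lb/h; overhead removed = 0.323×908.6 = 293.48 lb/h.

293.5 lb/h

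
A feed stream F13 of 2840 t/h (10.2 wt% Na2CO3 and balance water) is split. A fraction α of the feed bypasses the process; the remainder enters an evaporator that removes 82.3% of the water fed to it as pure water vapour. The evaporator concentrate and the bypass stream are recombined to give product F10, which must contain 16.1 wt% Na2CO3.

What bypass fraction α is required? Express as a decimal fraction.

All 2840×0.102 = 289.68 t/h of Na2CO3 reaches F10, so F10 = 289.68/0.161 = 1799.3 t/h and vapour = 1040.7 t/h.
The evaporator receives (1−α)·2840 of feed at 0.898 water and removes 0.823 of that water:
0.823×0.898×(1−α)×2840 = 1040.7
(1−α) = 1040.7/2098.9 = 0.4958;  α = 0.5042.

0.504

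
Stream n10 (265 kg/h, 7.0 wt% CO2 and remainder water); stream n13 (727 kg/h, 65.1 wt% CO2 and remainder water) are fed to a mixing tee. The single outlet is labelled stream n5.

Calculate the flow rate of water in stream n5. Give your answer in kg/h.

water out = water in = 265×0.930 + 727×0.349 = 500.17 kg/h.

500.2 kg/h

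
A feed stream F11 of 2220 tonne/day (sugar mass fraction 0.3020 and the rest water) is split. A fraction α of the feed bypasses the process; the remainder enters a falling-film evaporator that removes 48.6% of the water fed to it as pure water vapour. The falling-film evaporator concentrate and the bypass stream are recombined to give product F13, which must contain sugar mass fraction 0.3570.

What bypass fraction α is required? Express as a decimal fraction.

All 2220×0.302 = 670.44 tonne/day of sugar reaches F13, so F13 = 670.44/0.357 = 1878 tonne/day and vapour = 342.02 tonne/day.
The evaporator receives (1−α)·2220 of feed at 0.698 water and removes 0.486 of that water:
0.486×0.698×(1−α)×2220 = 342.02
(1−α) = 342.02/753.09 = 0.4542;  α = 0.5458.

0.546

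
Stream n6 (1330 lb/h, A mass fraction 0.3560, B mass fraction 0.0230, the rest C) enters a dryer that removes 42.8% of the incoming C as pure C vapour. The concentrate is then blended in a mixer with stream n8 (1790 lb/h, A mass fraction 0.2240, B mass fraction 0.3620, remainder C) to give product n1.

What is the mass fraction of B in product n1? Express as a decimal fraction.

0.2453

Vapour removed = 0.428×0.621×1330 = 353.5 lb/h; concentrate = 976.5 lb/h.
B reaching the mixer = 30.59 (from concentrate) + 1790×0.362 = 678.57 lb/h.
Product flow = 976.5 + 1790 = 2766.5 lb/h; B fraction = 0.2453.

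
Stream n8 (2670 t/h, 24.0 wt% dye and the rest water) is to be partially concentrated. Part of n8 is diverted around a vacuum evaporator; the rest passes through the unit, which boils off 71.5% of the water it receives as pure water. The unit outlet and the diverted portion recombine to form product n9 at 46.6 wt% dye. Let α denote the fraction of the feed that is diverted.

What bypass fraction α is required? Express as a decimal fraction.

All 2670×0.240 = 640.8 t/h of dye reaches n9, so n9 = 640.8/0.466 = 1375.1 t/h and vapour = 1294.9 t/h.
The evaporator receives (1−α)·2670 of feed at 0.760 water and removes 0.715 of that water:
0.715×0.760×(1−α)×2670 = 1294.9
(1−α) = 1294.9/1450.9 = 0.8925;  α = 0.1075.

0.108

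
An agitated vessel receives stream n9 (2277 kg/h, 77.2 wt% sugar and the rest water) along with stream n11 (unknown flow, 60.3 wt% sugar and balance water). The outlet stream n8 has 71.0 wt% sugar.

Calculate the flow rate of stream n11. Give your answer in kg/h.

1319 kg/h

Let n11 be the unknown flow. Total out = 2277 + n11.
sugar balance: 1757.8 + 0.603·n11 = 0.710·(2277 + n11)
(0.603 − 0.710)·n11 = 0.710×2277 − 1757.8 = -141.17
n11 = -141.17 / -0.107 = 1319.4 kg/h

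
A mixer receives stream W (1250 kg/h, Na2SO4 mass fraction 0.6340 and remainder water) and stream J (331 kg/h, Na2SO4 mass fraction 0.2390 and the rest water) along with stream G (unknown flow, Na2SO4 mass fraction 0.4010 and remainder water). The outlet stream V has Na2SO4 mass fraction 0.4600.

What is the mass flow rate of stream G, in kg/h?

Let G be the unknown flow. Total out = 1581 + G.
Na2SO4 balance: 871.61 + 0.401·G = 0.460·(1581 + G)
(0.401 − 0.460)·G = 0.460×1581 − 871.61 = -144.35
G = -144.35 / -0.059 = 2446.6 kg/h

2447 kg/h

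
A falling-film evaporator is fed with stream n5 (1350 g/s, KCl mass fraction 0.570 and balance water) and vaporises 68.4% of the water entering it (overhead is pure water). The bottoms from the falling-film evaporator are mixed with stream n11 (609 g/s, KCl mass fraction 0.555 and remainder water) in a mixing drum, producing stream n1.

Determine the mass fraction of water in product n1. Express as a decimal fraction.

Vapour removed = 0.684×0.430×1350 = 397.06 g/s; concentrate = 952.94 g/s.
water reaching the mixer = 183.44 (from concentrate) + 609×0.445 = 454.44 g/s.
Product flow = 952.94 + 609 = 1561.9 g/s; water fraction = 0.291.

0.291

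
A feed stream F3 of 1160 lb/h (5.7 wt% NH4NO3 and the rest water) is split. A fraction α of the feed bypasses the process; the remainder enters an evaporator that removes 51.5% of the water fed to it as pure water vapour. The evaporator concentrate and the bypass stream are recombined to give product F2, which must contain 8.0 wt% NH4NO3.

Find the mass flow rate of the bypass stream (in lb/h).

473.3 lb/h

All 1160×0.057 = 66.12 lb/h of NH4NO3 reaches F2, so F2 = 66.12/0.080 = 826.5 lb/h and vapour = 333.5 lb/h.
The evaporator receives (1−α)·1160 of feed at 0.943 water and removes 0.515 of that water:
0.515×0.943×(1−α)×1160 = 333.5
(1−α) = 333.5/563.35 = 0.5920;  α = 0.4080.
Bypass flow = 0.4080×1160 = 473.28 lb/h.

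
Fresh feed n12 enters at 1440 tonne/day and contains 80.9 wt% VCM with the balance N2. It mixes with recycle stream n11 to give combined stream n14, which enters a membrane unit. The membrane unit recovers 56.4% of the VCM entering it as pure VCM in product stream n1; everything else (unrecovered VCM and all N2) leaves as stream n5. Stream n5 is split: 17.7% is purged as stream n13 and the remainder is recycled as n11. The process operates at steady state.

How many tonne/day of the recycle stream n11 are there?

1931 tonne/day

N2 enters only via n12 and leaves only via the purge: 1440×0.191 = 0.177×(N2 in n5), and the membrane unit passes all N2, so N2 in n14 = N2 in n5 = 1553.9 tonne/day.
VCM in n14: m_A = 1440×0.809 + (1−0.177)·(1−0.564)·m_A, so m_A = 1165/0.6412 = 1816.9 tonne/day.
n5 = (1−0.564)×1816.9 + 1553.9 = 2346.1 tonne/day.
Recycle n11 = (1−0.177)×2346.1 = 1930.8 tonne/day.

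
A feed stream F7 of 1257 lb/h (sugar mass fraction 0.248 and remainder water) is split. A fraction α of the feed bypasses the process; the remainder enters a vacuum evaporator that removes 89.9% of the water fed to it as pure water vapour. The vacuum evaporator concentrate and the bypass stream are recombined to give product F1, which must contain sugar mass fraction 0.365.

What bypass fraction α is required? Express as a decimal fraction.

0.526

All 1257×0.248 = 311.74 lb/h of sugar reaches F1, so F1 = 311.74/0.365 = 854.07 lb/h and vapour = 402.93 lb/h.
The evaporator receives (1−α)·1257 of feed at 0.752 water and removes 0.899 of that water:
0.899×0.752×(1−α)×1257 = 402.93
(1−α) = 402.93/849.79 = 0.4741;  α = 0.5259.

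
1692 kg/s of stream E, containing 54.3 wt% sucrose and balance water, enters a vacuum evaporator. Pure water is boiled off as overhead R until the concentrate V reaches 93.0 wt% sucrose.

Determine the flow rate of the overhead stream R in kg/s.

sucrose is conserved: 1692×0.543 = 918.76 kg/s all reports to the concentrate.
Concentrate = 918.76/(target fraction) = 987.91 kg/s.
Overhead = 1692 − 987.91 = 704.09 kg/s.

704.1 kg/s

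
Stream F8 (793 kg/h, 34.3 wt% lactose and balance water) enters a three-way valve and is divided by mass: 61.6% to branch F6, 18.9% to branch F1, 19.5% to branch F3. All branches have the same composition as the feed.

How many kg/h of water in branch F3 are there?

Branch F3 total = 0.195×793 = 154.64 kg/h.
water in F3 = 0.657×154.64 = 101.6 kg/h.

101.6 kg/h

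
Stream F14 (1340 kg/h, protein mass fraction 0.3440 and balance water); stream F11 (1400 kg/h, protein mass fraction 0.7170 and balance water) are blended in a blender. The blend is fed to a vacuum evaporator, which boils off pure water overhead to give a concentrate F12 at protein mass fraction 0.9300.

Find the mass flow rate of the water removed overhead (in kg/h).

1165 kg/h

protein entering = 1340×0.344 + 1400×0.717 = 1464.8 kg/h.
All protein reports to F12, so F12 = 1464.8/0.930 = 1575 kg/h.
Total feed = 2740 kg/h; overhead = 2740 − 1575 = 1165 kg/h.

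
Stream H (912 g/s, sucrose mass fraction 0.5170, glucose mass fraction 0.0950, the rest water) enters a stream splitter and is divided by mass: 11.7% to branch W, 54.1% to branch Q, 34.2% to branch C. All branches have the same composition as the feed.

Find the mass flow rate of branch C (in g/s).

Branch C flow = 0.342×912 = 311.9 g/s.

311.9 g/s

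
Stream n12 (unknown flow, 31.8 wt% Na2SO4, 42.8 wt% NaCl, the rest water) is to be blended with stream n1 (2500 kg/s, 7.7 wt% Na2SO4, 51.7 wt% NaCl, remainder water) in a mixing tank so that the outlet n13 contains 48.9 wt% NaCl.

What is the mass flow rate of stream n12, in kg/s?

Let n12 be the unknown flow. Total out = 2500 + n12.
NaCl balance: 1292.5 + 0.428·n12 = 0.489·(2500 + n12)
(0.428 − 0.489)·n12 = 0.489×2500 − 1292.5 = -70
n12 = -70 / -0.061 = 1147.5 kg/s

1148 kg/s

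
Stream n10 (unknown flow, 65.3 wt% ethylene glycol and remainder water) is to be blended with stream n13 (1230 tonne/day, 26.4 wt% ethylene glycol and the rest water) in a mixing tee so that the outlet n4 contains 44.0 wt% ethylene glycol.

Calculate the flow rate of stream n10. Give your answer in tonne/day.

Let n10 be the unknown flow. Total out = 1230 + n10.
ethylene glycol balance: 324.72 + 0.653·n10 = 0.440·(1230 + n10)
(0.653 − 0.440)·n10 = 0.440×1230 − 324.72 = 216.48
n10 = 216.48 / 0.213 = 1016.3 tonne/day

1016 tonne/day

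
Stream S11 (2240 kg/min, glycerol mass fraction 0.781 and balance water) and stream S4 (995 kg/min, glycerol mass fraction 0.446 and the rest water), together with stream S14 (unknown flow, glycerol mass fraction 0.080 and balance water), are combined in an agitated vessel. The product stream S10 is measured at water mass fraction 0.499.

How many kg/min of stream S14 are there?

1360 kg/min

Let S14 be the unknown flow. Total out = 3235 + S14.
water balance: 1041.8 + 0.920·S14 = 0.499·(3235 + S14)
(0.920 − 0.499)·S14 = 0.499×3235 − 1041.8 = 572.48
S14 = 572.48 / 0.421 = 1359.8 kg/min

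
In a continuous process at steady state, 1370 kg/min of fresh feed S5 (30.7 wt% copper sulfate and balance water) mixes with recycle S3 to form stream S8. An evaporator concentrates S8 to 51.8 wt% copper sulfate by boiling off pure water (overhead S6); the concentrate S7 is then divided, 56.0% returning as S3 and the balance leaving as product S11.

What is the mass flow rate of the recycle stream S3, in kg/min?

Overall copper sulfate balance (none leaves overhead): copper sulfate in fresh feed = copper sulfate in product, i.e. 1370×0.307 = (1−0.560)·S7·0.518.
S7 = 420.59/(0.518×0.440) = 1845.3 kg/min.
Recycle S3 = 0.560×1845.3 = 1033.4 kg/min.

1033 kg/min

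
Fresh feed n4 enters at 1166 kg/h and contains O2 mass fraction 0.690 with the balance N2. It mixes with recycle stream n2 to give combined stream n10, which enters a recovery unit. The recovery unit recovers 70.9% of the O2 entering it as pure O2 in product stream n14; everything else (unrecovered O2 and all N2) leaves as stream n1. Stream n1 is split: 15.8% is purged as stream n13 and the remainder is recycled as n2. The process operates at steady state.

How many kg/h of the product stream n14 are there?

O2 in n10: m_A = 1166×0.690 + (1−0.158)·(1−0.709)·m_A, so m_A = 804.54/0.7550 = 1065.6 kg/h.
Product n14 = 0.709×1065.6 = 755.54 kg/h.

755.5 kg/h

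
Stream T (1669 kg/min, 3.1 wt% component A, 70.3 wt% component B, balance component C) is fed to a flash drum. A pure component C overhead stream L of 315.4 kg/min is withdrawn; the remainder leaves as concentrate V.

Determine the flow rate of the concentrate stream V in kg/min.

1354 kg/min

Concentrate = 1669 − 315.4 = 1353.6 kg/min.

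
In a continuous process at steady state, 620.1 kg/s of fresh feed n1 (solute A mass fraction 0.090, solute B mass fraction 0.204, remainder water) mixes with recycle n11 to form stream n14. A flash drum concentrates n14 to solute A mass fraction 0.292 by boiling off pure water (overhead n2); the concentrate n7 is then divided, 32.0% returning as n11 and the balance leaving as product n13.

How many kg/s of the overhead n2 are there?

429 kg/s

Overall solute A balance (none leaves overhead): solute A in fresh feed = solute A in product, i.e. 620.1×0.090 = (1−0.320)·n7·0.292.
n7 = 55.809/(0.292×0.680) = 281.07 kg/s.
Recycle n11 = 0.320×281.07 = 89.942 kg/s.
Combined feed n14 = 620.1 + 89.942 = 710.04 kg/s.
Overhead n2 = n14 − n7 = 710.04 − 281.07 = 428.97 kg/s.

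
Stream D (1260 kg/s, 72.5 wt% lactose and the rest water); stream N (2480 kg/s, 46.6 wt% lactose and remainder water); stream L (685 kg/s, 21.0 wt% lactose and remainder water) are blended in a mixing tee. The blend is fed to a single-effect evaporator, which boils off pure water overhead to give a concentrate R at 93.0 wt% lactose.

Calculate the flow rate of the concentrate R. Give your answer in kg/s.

2380 kg/s

lactose entering = 1260×0.725 + 2480×0.466 + 685×0.210 = 2213 kg/s.
All lactose reports to R, so R = 2213/0.930 = 2379.6 kg/s.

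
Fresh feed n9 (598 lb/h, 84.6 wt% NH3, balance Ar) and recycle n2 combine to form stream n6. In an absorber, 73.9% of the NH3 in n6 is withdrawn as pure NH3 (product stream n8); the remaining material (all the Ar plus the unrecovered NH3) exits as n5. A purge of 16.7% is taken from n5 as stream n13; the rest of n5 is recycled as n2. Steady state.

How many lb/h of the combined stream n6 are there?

Ar enters only via n9 and leaves only via the purge: 598×0.154 = 0.167×(Ar in n5), and the absorber passes all Ar, so Ar in n6 = Ar in n5 = 551.45 lb/h.
NH3 in n6: m_A = 598×0.846 + (1−0.167)·(1−0.739)·m_A, so m_A = 505.91/0.7826 = 646.46 lb/h.
n6 = 646.46 + 551.45 = 1197.9 lb/h.

1198 lb/h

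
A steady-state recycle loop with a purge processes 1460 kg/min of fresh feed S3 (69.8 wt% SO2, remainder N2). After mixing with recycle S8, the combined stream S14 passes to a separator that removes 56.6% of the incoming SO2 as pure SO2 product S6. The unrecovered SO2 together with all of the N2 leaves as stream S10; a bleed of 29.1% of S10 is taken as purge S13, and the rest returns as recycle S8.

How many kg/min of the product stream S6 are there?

SO2 in S14: m_A = 1460×0.698 + (1−0.291)·(1−0.566)·m_A, so m_A = 1019.1/0.6923 = 1472 kg/min.
Product S6 = 0.566×1472 = 833.17 kg/min.

833.2 kg/min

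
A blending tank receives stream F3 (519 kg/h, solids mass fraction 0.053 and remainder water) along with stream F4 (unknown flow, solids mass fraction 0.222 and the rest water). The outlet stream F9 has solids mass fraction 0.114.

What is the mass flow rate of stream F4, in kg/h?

Let F4 be the unknown flow. Total out = 519 + F4.
solids balance: 27.507 + 0.222·F4 = 0.114·(519 + F4)
(0.222 − 0.114)·F4 = 0.114×519 − 27.507 = 31.659
F4 = 31.659 / 0.108 = 293.14 kg/h

293.1 kg/h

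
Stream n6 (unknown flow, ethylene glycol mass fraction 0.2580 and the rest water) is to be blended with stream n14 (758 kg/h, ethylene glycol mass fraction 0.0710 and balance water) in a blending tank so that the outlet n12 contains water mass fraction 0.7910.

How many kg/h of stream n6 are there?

Let n6 be the unknown flow. Total out = 758 + n6.
water balance: 704.18 + 0.742·n6 = 0.791·(758 + n6)
(0.742 − 0.791)·n6 = 0.791×758 − 704.18 = -104.6
n6 = -104.6 / -0.049 = 2134.8 kg/h

2135 kg/h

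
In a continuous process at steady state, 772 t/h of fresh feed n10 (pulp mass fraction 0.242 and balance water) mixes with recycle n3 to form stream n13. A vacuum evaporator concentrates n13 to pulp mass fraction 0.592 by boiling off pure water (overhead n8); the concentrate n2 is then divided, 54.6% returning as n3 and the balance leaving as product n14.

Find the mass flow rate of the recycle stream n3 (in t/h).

Overall pulp balance (none leaves overhead): pulp in fresh feed = pulp in product, i.e. 772×0.242 = (1−0.546)·n2·0.592.
n2 = 186.82/(0.592×0.454) = 695.11 t/h.
Recycle n3 = 0.546×695.11 = 379.53 t/h.

379.5 t/h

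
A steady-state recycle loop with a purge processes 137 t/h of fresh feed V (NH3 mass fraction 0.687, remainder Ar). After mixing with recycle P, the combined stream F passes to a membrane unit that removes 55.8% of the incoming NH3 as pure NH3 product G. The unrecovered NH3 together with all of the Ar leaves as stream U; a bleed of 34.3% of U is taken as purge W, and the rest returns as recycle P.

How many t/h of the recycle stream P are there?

Ar enters only via V and leaves only via the purge: 137×0.313 = 0.343×(Ar in U), and the membrane unit passes all Ar, so Ar in F = Ar in U = 125.02 t/h.
NH3 in F: m_A = 137×0.687 + (1−0.343)·(1−0.558)·m_A, so m_A = 94.119/0.7096 = 132.64 t/h.
U = (1−0.558)×132.64 + 125.02 = 183.64 t/h.
Recycle P = (1−0.343)×183.64 = 120.65 t/h.

120.7 t/h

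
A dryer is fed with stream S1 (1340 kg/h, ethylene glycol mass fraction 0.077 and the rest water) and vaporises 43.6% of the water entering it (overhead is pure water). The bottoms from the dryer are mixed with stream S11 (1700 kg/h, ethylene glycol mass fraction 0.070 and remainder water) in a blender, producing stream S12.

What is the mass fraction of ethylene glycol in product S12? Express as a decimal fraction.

0.089

Vapour removed = 0.436×0.923×1340 = 539.25 kg/h; concentrate = 800.75 kg/h.
ethylene glycol reaching the mixer = 103.18 (from concentrate) + 1700×0.070 = 222.18 kg/h.
Product flow = 800.75 + 1700 = 2500.7 kg/h; ethylene glycol fraction = 0.089.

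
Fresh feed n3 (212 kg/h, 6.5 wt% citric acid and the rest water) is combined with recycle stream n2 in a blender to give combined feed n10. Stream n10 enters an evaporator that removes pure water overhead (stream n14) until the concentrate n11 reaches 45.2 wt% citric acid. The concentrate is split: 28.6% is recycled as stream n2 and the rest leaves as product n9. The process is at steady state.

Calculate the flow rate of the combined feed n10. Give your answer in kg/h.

Overall citric acid balance (none leaves overhead): citric acid in fresh feed = citric acid in product, i.e. 212×0.065 = (1−0.286)·n11·0.452.
n11 = 13.78/(0.452×0.714) = 42.698 kg/h.
Recycle n2 = 0.286×42.698 = 12.212 kg/h.
Combined feed n10 = 212 + 12.212 = 224.21 kg/h.

224.2 kg/h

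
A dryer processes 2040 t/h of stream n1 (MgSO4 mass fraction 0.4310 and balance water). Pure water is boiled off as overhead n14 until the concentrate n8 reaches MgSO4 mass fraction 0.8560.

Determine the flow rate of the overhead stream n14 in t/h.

1013 t/h

MgSO4 is conserved: 2040×0.431 = 879.24 t/h all reports to the concentrate.
Concentrate = 879.24/(target fraction) = 1027.1 t/h.
Overhead = 2040 − 1027.1 = 1012.9 t/h.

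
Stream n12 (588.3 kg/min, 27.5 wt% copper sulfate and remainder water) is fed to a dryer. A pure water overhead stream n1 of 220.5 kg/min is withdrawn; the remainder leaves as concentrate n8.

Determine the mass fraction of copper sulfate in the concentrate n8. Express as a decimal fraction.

0.4399

copper sulfate is not removed: 588.3×0.275 = 161.78 kg/min of copper sulfate enters n8.
Concentrate = 588.3 − 220.5 = 367.8 kg/min.
Mass fraction = 161.78/367.8 = 0.4399.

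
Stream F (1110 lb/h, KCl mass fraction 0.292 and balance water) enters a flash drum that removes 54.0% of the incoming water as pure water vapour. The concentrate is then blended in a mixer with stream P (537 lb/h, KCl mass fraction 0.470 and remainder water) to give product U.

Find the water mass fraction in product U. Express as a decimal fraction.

Vapour removed = 0.540×0.708×1110 = 424.38 lb/h; concentrate = 685.62 lb/h.
water reaching the mixer = 361.5 (from concentrate) + 537×0.530 = 646.11 lb/h.
Product flow = 685.62 + 537 = 1222.6 lb/h; water fraction = 0.528.

0.528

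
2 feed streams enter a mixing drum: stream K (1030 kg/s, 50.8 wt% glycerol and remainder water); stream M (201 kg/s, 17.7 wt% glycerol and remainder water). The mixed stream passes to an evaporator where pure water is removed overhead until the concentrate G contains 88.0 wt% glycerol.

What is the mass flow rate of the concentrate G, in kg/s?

glycerol entering = 1030×0.508 + 201×0.177 = 558.82 kg/s.
All glycerol reports to G, so G = 558.82/0.880 = 635.02 kg/s.

635 kg/s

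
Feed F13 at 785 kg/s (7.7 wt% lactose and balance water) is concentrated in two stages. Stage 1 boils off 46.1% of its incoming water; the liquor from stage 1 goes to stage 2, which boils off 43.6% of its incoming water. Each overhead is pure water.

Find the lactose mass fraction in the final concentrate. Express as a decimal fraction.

0.215

water in feed = 785×0.923 = 724.56 kg/s.
After stage 1: water left = (1−0.461)×724.56 = 390.54; stream total = 450.98 kg/s.
After stage 2: water left = (1−0.436)×390.54 = 220.26; final concentrate = 280.71 kg/s.
lactose fraction = 60.445/280.71 = 0.215.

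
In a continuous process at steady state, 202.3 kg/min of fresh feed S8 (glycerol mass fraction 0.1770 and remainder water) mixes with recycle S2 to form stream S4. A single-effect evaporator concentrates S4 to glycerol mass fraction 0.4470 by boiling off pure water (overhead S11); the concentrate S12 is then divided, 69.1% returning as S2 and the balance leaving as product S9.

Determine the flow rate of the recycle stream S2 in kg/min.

179.1 kg/min

Overall glycerol balance (none leaves overhead): glycerol in fresh feed = glycerol in product, i.e. 202.3×0.177 = (1−0.691)·S12·0.447.
S12 = 35.807/(0.447×0.309) = 259.24 kg/min.
Recycle S2 = 0.691×259.24 = 179.14 kg/min.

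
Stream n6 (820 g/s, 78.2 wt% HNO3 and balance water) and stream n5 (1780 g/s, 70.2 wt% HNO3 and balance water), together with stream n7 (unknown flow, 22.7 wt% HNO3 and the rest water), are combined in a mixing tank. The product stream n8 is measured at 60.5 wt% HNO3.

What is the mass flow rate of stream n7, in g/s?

Let n7 be the unknown flow. Total out = 2600 + n7.
HNO3 balance: 1890.8 + 0.227·n7 = 0.605·(2600 + n7)
(0.227 − 0.605)·n7 = 0.605×2600 − 1890.8 = -317.8
n7 = -317.8 / -0.378 = 840.74 g/s

840.7 g/s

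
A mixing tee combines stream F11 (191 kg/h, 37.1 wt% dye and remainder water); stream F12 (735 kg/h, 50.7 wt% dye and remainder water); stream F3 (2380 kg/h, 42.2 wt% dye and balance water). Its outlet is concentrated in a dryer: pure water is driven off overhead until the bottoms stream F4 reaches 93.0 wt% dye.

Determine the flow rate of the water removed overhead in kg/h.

dye entering = 191×0.371 + 735×0.507 + 2380×0.422 = 1447.9 kg/h.
All dye reports to F4, so F4 = 1447.9/0.930 = 1556.8 kg/h.
Total feed = 3306 kg/h; overhead = 3306 − 1556.8 = 1749.2 kg/h.

1749 kg/h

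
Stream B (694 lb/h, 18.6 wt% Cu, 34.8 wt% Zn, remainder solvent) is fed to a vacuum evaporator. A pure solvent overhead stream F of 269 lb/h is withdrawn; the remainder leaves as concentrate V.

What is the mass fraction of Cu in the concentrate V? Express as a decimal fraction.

Cu is not removed: 694×0.186 = 129.08 lb/h of Cu enters V.
Concentrate = 694 − 269 = 425 lb/h.
Mass fraction = 129.08/425 = 0.3037.

0.3037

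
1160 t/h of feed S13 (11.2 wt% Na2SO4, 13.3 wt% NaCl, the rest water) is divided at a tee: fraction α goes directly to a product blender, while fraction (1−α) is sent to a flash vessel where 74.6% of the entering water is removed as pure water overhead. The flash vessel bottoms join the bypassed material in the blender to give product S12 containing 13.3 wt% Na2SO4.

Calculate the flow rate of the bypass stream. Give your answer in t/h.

All 1160×0.112 = 129.92 t/h of Na2SO4 reaches S12, so S12 = 129.92/0.133 = 976.84 t/h and vapour = 183.16 t/h.
The evaporator receives (1−α)·1160 of feed at 0.755 water and removes 0.746 of that water:
0.746×0.755×(1−α)×1160 = 183.16
(1−α) = 183.16/653.35 = 0.2803;  α = 0.7197.
Bypass flow = 0.7197×1160 = 834.81 t/h.

834.8 t/h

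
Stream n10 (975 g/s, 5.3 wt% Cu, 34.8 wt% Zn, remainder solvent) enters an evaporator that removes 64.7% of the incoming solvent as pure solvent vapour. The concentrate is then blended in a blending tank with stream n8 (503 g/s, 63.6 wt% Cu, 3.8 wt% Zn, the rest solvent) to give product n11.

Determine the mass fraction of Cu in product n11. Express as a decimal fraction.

Vapour removed = 0.647×0.599×975 = 377.86 g/s; concentrate = 597.14 g/s.
Cu reaching the mixer = 51.675 (from concentrate) + 503×0.636 = 371.58 g/s.
Product flow = 597.14 + 503 = 1100.1 g/s; Cu fraction = 0.338.

0.338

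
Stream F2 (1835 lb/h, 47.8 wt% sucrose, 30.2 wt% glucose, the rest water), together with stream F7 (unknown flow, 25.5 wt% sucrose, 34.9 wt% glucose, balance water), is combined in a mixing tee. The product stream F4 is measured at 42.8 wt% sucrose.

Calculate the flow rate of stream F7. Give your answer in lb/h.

Let F7 be the unknown flow. Total out = 1835 + F7.
sucrose balance: 877.13 + 0.255·F7 = 0.428·(1835 + F7)
(0.255 − 0.428)·F7 = 0.428×1835 − 877.13 = -91.75
F7 = -91.75 / -0.173 = 530.35 lb/h

530.3 lb/h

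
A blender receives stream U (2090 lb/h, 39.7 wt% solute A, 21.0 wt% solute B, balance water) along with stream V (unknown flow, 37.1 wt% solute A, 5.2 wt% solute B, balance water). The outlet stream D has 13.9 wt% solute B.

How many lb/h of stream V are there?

Let V be the unknown flow. Total out = 2090 + V.
solute B balance: 438.9 + 0.052·V = 0.139·(2090 + V)
(0.052 − 0.139)·V = 0.139×2090 − 438.9 = -148.39
V = -148.39 / -0.087 = 1705.6 lb/h

1706 lb/h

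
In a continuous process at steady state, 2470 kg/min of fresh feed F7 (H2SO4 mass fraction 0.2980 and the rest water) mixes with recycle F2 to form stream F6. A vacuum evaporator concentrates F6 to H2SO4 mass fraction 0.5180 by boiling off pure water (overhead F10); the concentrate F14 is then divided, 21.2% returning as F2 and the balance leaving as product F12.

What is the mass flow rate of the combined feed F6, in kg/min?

2852 kg/min

Overall H2SO4 balance (none leaves overhead): H2SO4 in fresh feed = H2SO4 in product, i.e. 2470×0.298 = (1−0.212)·F14·0.518.
F14 = 736.06/(0.518×0.788) = 1803.3 kg/min.
Recycle F2 = 0.212×1803.3 = 382.29 kg/min.
Combined feed F6 = 2470 + 382.29 = 2852.3 kg/min.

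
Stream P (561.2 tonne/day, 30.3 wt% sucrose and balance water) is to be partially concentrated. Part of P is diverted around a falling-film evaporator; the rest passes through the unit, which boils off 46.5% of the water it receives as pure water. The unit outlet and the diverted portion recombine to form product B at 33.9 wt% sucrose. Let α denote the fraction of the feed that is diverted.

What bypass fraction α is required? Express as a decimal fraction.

All 561.2×0.303 = 170.04 tonne/day of sucrose reaches B, so B = 170.04/0.339 = 501.6 tonne/day and vapour = 59.596 tonne/day.
The evaporator receives (1−α)·561.2 of feed at 0.697 water and removes 0.465 of that water:
0.465×0.697×(1−α)×561.2 = 59.596
(1−α) = 59.596/181.89 = 0.3277;  α = 0.6723.

0.672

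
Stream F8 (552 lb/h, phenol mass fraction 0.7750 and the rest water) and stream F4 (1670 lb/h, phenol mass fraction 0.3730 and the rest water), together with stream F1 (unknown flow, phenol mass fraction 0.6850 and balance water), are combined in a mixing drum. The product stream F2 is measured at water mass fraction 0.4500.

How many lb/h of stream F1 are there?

Let F1 be the unknown flow. Total out = 2222 + F1.
water balance: 1171.3 + 0.315·F1 = 0.450·(2222 + F1)
(0.315 − 0.450)·F1 = 0.450×2222 − 1171.3 = -171.39
F1 = -171.39 / -0.135 = 1269.6 lb/h

1270 lb/h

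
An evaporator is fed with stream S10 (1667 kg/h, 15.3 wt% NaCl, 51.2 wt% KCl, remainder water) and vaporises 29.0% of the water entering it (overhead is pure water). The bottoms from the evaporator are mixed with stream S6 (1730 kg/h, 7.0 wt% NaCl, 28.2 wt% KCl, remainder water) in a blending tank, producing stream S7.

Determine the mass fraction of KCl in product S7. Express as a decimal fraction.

0.4146

Vapour removed = 0.290×0.335×1667 = 161.95 kg/h; concentrate = 1505.1 kg/h.
KCl reaching the mixer = 853.5 (from concentrate) + 1730×0.282 = 1341.4 kg/h.
Product flow = 1505.1 + 1730 = 3235.1 kg/h; KCl fraction = 0.4146.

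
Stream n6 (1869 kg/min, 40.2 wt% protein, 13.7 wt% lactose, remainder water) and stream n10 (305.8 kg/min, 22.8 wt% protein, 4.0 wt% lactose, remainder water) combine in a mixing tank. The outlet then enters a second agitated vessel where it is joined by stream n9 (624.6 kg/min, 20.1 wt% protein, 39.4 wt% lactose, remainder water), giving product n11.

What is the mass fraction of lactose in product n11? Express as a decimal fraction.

0.184

Overall, product flow = 2799.4 kg/min.
lactose in = 1869×0.137 + 305.8×0.040 + 624.6×0.394 = 514.38 kg/min.
lactose fraction in n11 = 0.184.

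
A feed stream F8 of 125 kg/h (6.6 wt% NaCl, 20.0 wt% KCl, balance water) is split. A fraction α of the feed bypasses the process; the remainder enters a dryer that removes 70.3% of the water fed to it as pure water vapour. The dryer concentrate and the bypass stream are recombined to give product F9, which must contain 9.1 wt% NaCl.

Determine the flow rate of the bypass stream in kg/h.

58.45 kg/h

All 125×0.066 = 8.25 kg/h of NaCl reaches F9, so F9 = 8.25/0.091 = 90.659 kg/h and vapour = 34.341 kg/h.
The evaporator receives (1−α)·125 of feed at 0.734 water and removes 0.703 of that water:
0.703×0.734×(1−α)×125 = 34.341
(1−α) = 34.341/64.5 = 0.5324;  α = 0.4676.
Bypass flow = 0.4676×125 = 58.449 kg/h.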